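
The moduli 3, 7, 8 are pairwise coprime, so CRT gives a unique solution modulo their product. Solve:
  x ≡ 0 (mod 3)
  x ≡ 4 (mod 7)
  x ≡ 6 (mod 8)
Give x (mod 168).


Moduli 3, 7, 8 are pairwise coprime; by CRT there is a unique solution modulo M = 3 · 7 · 8 = 168.
Solve pairwise, accumulating the modulus:
  Start with x ≡ 0 (mod 3).
  Combine with x ≡ 4 (mod 7): since gcd(3, 7) = 1, we get a unique residue mod 21.
    Write x = 0 + 3·t and substitute into x ≡ 4 (mod 7): 3·t ≡ 4 − 0 = 4 (mod 7).
    The inverse of 3 mod 7 is 5 (since 3·5 = 15 = 2·7 + 1), so t ≡ 5·4 = 20 ≡ 6 (mod 7).
    Then x = 0 + 3·6 = 18, valid modulo lcm(3, 7) = 21: x ≡ 18 (mod 21).
  Combine with x ≡ 6 (mod 8): since gcd(21, 8) = 1, we get a unique residue mod 168.
    Write x = 18 + 21·t and substitute into x ≡ 6 (mod 8): 21·t ≡ 6 − 18 = -12 (mod 8).
    Reduce coefficients mod 8: 5·t ≡ 4 (mod 8).
    The inverse of 5 mod 8 is 5 (since 5·5 = 25 = 3·8 + 1), so t ≡ 5·4 = 20 ≡ 4 (mod 8).
    Then x = 18 + 21·4 = 102, valid modulo lcm(21, 8) = 168: x ≡ 102 (mod 168).
Verify: 102 mod 3 = 0 ✓, 102 mod 7 = 4 ✓, 102 mod 8 = 6 ✓.

x ≡ 102 (mod 168).


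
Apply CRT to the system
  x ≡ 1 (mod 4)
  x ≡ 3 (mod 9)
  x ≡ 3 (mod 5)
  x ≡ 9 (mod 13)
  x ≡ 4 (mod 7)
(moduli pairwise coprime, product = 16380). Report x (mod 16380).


Product of moduli M = 4 · 9 · 5 · 13 · 7 = 16380.
Merge one congruence at a time:
  Start: x ≡ 1 (mod 4).
  Combine with x ≡ 3 (mod 9); new modulus lcm = 36.
    Write x = 1 + 4·t and substitute into x ≡ 3 (mod 9): 4·t ≡ 3 − 1 = 2 (mod 9).
    The inverse of 4 mod 9 is 7 (since 4·7 = 28 = 3·9 + 1), so t ≡ 7·2 = 14 ≡ 5 (mod 9).
    Then x = 1 + 4·5 = 21, valid modulo lcm(4, 9) = 36: x ≡ 21 (mod 36).
  Combine with x ≡ 3 (mod 5); new modulus lcm = 180.
    Write x = 21 + 36·t and substitute into x ≡ 3 (mod 5): 36·t ≡ 3 − 21 = -18 (mod 5).
    Reduce coefficients mod 5: 1·t ≡ 2 (mod 5).
    So t ≡ 2 (mod 5).
    Then x = 21 + 36·2 = 93, valid modulo lcm(36, 5) = 180: x ≡ 93 (mod 180).
  Combine with x ≡ 9 (mod 13); new modulus lcm = 2340.
    Write x = 93 + 180·t and substitute into x ≡ 9 (mod 13): 180·t ≡ 9 − 93 = -84 (mod 13).
    Reduce coefficients mod 13: 11·t ≡ 7 (mod 13).
    The inverse of 11 mod 13 is 6 (since 11·6 = 66 = 5·13 + 1), so t ≡ 6·7 = 42 ≡ 3 (mod 13).
    Then x = 93 + 180·3 = 633, valid modulo lcm(180, 13) = 2340: x ≡ 633 (mod 2340).
  Combine with x ≡ 4 (mod 7); new modulus lcm = 16380.
    Write x = 633 + 2340·t and substitute into x ≡ 4 (mod 7): 2340·t ≡ 4 − 633 = -629 (mod 7).
    Reduce coefficients mod 7: 2·t ≡ 1 (mod 7).
    The inverse of 2 mod 7 is 4 (since 2·4 = 8 = 1·7 + 1), so t ≡ 4·1 = 4 ≡ 4 (mod 7).
    Then x = 633 + 2340·4 = 9993, valid modulo lcm(2340, 7) = 16380: x ≡ 9993 (mod 16380).
Verify against each original: 9993 mod 4 = 1, 9993 mod 9 = 3, 9993 mod 5 = 3, 9993 mod 13 = 9, 9993 mod 7 = 4.

x ≡ 9993 (mod 16380).


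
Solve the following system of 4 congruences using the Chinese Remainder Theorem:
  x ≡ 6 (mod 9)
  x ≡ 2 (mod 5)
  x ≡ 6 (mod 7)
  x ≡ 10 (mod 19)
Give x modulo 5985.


Product of moduli M = 9 · 5 · 7 · 19 = 5985.
Merge one congruence at a time:
  Start: x ≡ 6 (mod 9).
  Combine with x ≡ 2 (mod 5); new modulus lcm = 45.
    Write x = 6 + 9·t and substitute into x ≡ 2 (mod 5): 9·t ≡ 2 − 6 = -4 (mod 5).
    Reduce coefficients mod 5: 4·t ≡ 1 (mod 5).
    The inverse of 4 mod 5 is 4 (since 4·4 = 16 = 3·5 + 1), so t ≡ 4·1 = 4 ≡ 4 (mod 5).
    Then x = 6 + 9·4 = 42, valid modulo lcm(9, 5) = 45: x ≡ 42 (mod 45).
  Combine with x ≡ 6 (mod 7); new modulus lcm = 315.
    Write x = 42 + 45·t and substitute into x ≡ 6 (mod 7): 45·t ≡ 6 − 42 = -36 (mod 7).
    Reduce coefficients mod 7: 3·t ≡ 6 (mod 7).
    The inverse of 3 mod 7 is 5 (since 3·5 = 15 = 2·7 + 1), so t ≡ 5·6 = 30 ≡ 2 (mod 7).
    Then x = 42 + 45·2 = 132, valid modulo lcm(45, 7) = 315: x ≡ 132 (mod 315).
  Combine with x ≡ 10 (mod 19); new modulus lcm = 5985.
    Write x = 132 + 315·t and substitute into x ≡ 10 (mod 19): 315·t ≡ 10 − 132 = -122 (mod 19).
    Reduce coefficients mod 19: 11·t ≡ 11 (mod 19).
    The inverse of 11 mod 19 is 7 (since 11·7 = 77 = 4·19 + 1), so t ≡ 7·11 = 77 ≡ 1 (mod 19).
    Then x = 132 + 315·1 = 447, valid modulo lcm(315, 19) = 5985: x ≡ 447 (mod 5985).
Verify against each original: 447 mod 9 = 6, 447 mod 5 = 2, 447 mod 7 = 6, 447 mod 19 = 10.

x ≡ 447 (mod 5985).


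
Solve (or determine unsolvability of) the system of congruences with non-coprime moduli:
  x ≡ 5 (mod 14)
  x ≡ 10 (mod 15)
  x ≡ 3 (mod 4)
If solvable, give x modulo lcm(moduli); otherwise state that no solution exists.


Moduli 14, 15, 4 are not pairwise coprime, so CRT works modulo lcm(m_i) when all pairwise compatibility conditions hold.
Pairwise compatibility: gcd(m_i, m_j) must divide a_i - a_j for every pair.
Merge one congruence at a time:
  Start: x ≡ 5 (mod 14).
  Combine with x ≡ 10 (mod 15): gcd(14, 15) = 1; 10 - 5 = 5, which IS divisible by 1, so compatible.
    Write x = 5 + 14·t and substitute into x ≡ 10 (mod 15): 14·t ≡ 10 − 5 = 5 (mod 15).
    The inverse of 14 mod 15 is 14 (since 14·14 = 196 = 13·15 + 1), so t ≡ 14·5 = 70 ≡ 10 (mod 15).
    Then x = 5 + 14·10 = 145, valid modulo lcm(14, 15) = 210: x ≡ 145 (mod 210).
  Combine with x ≡ 3 (mod 4): gcd(210, 4) = 2; 3 - 145 = -142, which IS divisible by 2, so compatible.
    Write x = 145 + 210·t and substitute into x ≡ 3 (mod 4): 210·t ≡ 3 − 145 = -142 (mod 4).
    Divide the congruence (and modulus) by g = 2: 105·t ≡ -71 (mod 2).
    Reduce coefficients mod 2: 1·t ≡ 1 (mod 2).
    So t ≡ 1 (mod 2).
    Then x = 145 + 210·1 = 355, valid modulo lcm(210, 4) = 420: x ≡ 355 (mod 420).
Verify: 355 mod 14 = 5, 355 mod 15 = 10, 355 mod 4 = 3.

x ≡ 355 (mod 420).


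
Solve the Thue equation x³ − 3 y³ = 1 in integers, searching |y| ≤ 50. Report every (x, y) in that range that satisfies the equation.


The equation is x³ - 3y³ = 1. For fixed y, x³ = 3·y³ + 1, so a solution requires the RHS to be a perfect cube.
Strategy: iterate y from -50 to 50, compute RHS = 3·y³ + 1, and check whether it is a (positive or negative) perfect cube.
Check small values of y:
  y = 0: RHS = 1 = (1)³ ⇒ x = 1 works.
  y = 1: RHS = 4 is not a perfect cube.
  y = -1: RHS = -2 is not a perfect cube.
  y = 2: RHS = 25 is not a perfect cube.
  y = -2: RHS = -23 is not a perfect cube.
  y = 3: RHS = 82 is not a perfect cube.
  y = -3: RHS = -80 is not a perfect cube.
Continuing the search up to |y| = 50 finds no further solutions beyond those listed.
Collected solutions: (1, 0).

Solutions (with |y| ≤ 50): (1, 0).


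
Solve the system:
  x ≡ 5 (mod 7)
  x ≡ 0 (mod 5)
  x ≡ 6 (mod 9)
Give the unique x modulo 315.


Moduli 7, 5, 9 are pairwise coprime; by CRT there is a unique solution modulo M = 7 · 5 · 9 = 315.
Solve pairwise, accumulating the modulus:
  Start with x ≡ 5 (mod 7).
  Combine with x ≡ 0 (mod 5): since gcd(7, 5) = 1, we get a unique residue mod 35.
    Write x = 5 + 7·t and substitute into x ≡ 0 (mod 5): 7·t ≡ 0 − 5 = -5 (mod 5).
    Reduce coefficients mod 5: 2·t ≡ 0 (mod 5).
    The inverse of 2 mod 5 is 3 (since 2·3 = 6 = 1·5 + 1), so t ≡ 3·0 = 0 ≡ 0 (mod 5).
    Then x = 5 + 7·0 = 5, valid modulo lcm(7, 5) = 35: x ≡ 5 (mod 35).
  Combine with x ≡ 6 (mod 9): since gcd(35, 9) = 1, we get a unique residue mod 315.
    Write x = 5 + 35·t and substitute into x ≡ 6 (mod 9): 35·t ≡ 6 − 5 = 1 (mod 9).
    Reduce coefficients mod 9: 8·t ≡ 1 (mod 9).
    The inverse of 8 mod 9 is 8 (since 8·8 = 64 = 7·9 + 1), so t ≡ 8·1 = 8 ≡ 8 (mod 9).
    Then x = 5 + 35·8 = 285, valid modulo lcm(35, 9) = 315: x ≡ 285 (mod 315).
Verify: 285 mod 7 = 5 ✓, 285 mod 5 = 0 ✓, 285 mod 9 = 6 ✓.

x ≡ 285 (mod 315).


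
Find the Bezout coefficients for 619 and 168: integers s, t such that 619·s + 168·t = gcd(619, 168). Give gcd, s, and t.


Euclidean algorithm on (619, 168) — divide until remainder is 0:
  619 = 3 · 168 + 115
  168 = 1 · 115 + 53
  115 = 2 · 53 + 9
  53 = 5 · 9 + 8
  9 = 1 · 8 + 1
  8 = 8 · 1 + 0
gcd(619, 168) = 1.
Track Bezout coefficients alongside the remainders: start with r₀ = 619 = a·1 + b·0 (s = 1, t = 0) and r₁ = 168 = a·0 + b·1 (s = 0, t = 1); each new remainder r_{k+1} = r_{k-1} − q_k·r_k inherits s_{k+1} = s_{k-1} − q_k·s_k, t_{k+1} = t_{k-1} − q_k·t_k, so r_k = a·s_k + b·t_k at every step:
  q = 3: r = 115, s = 1 − 3·0 = 1, t = 0 − 3·1 = -3  (check: 619·1 + 168·(-3) = 115)
  q = 1: r = 53, s = 0 − 1·1 = -1, t = 1 − 1·(-3) = 4  (check: 619·(-1) + 168·4 = 53)
  q = 2: r = 9, s = 1 − 2·(-1) = 3, t = -3 − 2·4 = -11  (check: 619·3 + 168·(-11) = 9)
  q = 5: r = 8, s = -1 − 5·3 = -16, t = 4 − 5·(-11) = 59  (check: 619·(-16) + 168·59 = 8)
  q = 1: r = 1, s = 3 − 1·(-16) = 19, t = -11 − 1·59 = -70  (check: 619·19 + 168·(-70) = 1)
The row with r = 1 (the gcd) gives the Bezout coefficients s = 19, t = -70.
Result: 619 · (19) + 168 · (-70) = 1.

gcd(619, 168) = 1; s = 19, t = -70 (check: 619·19 + 168·(-70) = 1).


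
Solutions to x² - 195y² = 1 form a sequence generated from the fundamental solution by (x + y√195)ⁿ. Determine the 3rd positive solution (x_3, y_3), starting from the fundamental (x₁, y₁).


Step 1: Find the fundamental solution (x₁, y₁) of x² - 195y² = 1.
  Expand √195 as a continued fraction. a₀ = ⌊√195⌋ = 13; iterate m_{k+1} = d_k·a_k − m_k, d_{k+1} = (195 − m_{k+1}²)/d_k, a_{k+1} = ⌊(a₀ + m_{k+1})/d_{k+1}⌋ (starting m₀ = 0, d₀ = 1), with convergents p_k = a_k·p_{k-1} + p_{k-2}, q_k = a_k·q_{k-1} + q_{k-2} (p₋₁ = 1, q₋₁ = 0):
  k = 0: a₀ = 13; p₀/q₀ = 13/1; p₀² − 195·q₀² = 169 − 195 = -26.
  k = 1: m = 13, d = 26, a = ⌊(13 + 13)/26⌋ = 1; p/q = (1·13 + 1)/(1·1 + 0) = 14/1; p² − 195·q² = 196 − 195 = 1.
  The first convergent with p² − 195·q² = 1 gives the fundamental solution (x₁, y₁) = (14, 1).
Step 2: Apply the recurrence (x_{n+1}, y_{n+1}) = (x₁x_n + 195y₁y_n, x₁y_n + y₁x_n) repeatedly.
  From (x_1, y_1) = (14, 1): x_2 = 14·14 + 195·1·1 = 391; y_2 = 14·1 + 1·14 = 28.
  From (x_2, y_2) = (391, 28): x_3 = 14·391 + 195·1·28 = 10934; y_3 = 14·28 + 1·391 = 783.
Step 3: Verify x_3² - 195·y_3² = 119552356 - 119552355 = 1 (should be 1). ✓

(x_1, y_1) = (14, 1); (x_3, y_3) = (10934, 783).


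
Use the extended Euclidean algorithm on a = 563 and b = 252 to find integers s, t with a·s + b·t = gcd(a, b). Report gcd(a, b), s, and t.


Euclidean algorithm on (563, 252) — divide until remainder is 0:
  563 = 2 · 252 + 59
  252 = 4 · 59 + 16
  59 = 3 · 16 + 11
  16 = 1 · 11 + 5
  11 = 2 · 5 + 1
  5 = 5 · 1 + 0
gcd(563, 252) = 1.
Track Bezout coefficients alongside the remainders: start with r₀ = 563 = a·1 + b·0 (s = 1, t = 0) and r₁ = 252 = a·0 + b·1 (s = 0, t = 1); each new remainder r_{k+1} = r_{k-1} − q_k·r_k inherits s_{k+1} = s_{k-1} − q_k·s_k, t_{k+1} = t_{k-1} − q_k·t_k, so r_k = a·s_k + b·t_k at every step:
  q = 2: r = 59, s = 1 − 2·0 = 1, t = 0 − 2·1 = -2  (check: 563·1 + 252·(-2) = 59)
  q = 4: r = 16, s = 0 − 4·1 = -4, t = 1 − 4·(-2) = 9  (check: 563·(-4) + 252·9 = 16)
  q = 3: r = 11, s = 1 − 3·(-4) = 13, t = -2 − 3·9 = -29  (check: 563·13 + 252·(-29) = 11)
  q = 1: r = 5, s = -4 − 1·13 = -17, t = 9 − 1·(-29) = 38  (check: 563·(-17) + 252·38 = 5)
  q = 2: r = 1, s = 13 − 2·(-17) = 47, t = -29 − 2·38 = -105  (check: 563·47 + 252·(-105) = 1)
The row with r = 1 (the gcd) gives the Bezout coefficients s = 47, t = -105.
Result: 563 · (47) + 252 · (-105) = 1.

gcd(563, 252) = 1; s = 47, t = -105 (check: 563·47 + 252·(-105) = 1).


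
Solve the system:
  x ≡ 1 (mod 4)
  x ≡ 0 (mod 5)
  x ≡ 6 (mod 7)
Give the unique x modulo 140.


Moduli 4, 5, 7 are pairwise coprime; by CRT there is a unique solution modulo M = 4 · 5 · 7 = 140.
Solve pairwise, accumulating the modulus:
  Start with x ≡ 1 (mod 4).
  Combine with x ≡ 0 (mod 5): since gcd(4, 5) = 1, we get a unique residue mod 20.
    Write x = 1 + 4·t and substitute into x ≡ 0 (mod 5): 4·t ≡ 0 − 1 = -1 (mod 5).
    Reduce coefficients mod 5: 4·t ≡ 4 (mod 5).
    The inverse of 4 mod 5 is 4 (since 4·4 = 16 = 3·5 + 1), so t ≡ 4·4 = 16 ≡ 1 (mod 5).
    Then x = 1 + 4·1 = 5, valid modulo lcm(4, 5) = 20: x ≡ 5 (mod 20).
  Combine with x ≡ 6 (mod 7): since gcd(20, 7) = 1, we get a unique residue mod 140.
    Write x = 5 + 20·t and substitute into x ≡ 6 (mod 7): 20·t ≡ 6 − 5 = 1 (mod 7).
    Reduce coefficients mod 7: 6·t ≡ 1 (mod 7).
    The inverse of 6 mod 7 is 6 (since 6·6 = 36 = 5·7 + 1), so t ≡ 6·1 = 6 ≡ 6 (mod 7).
    Then x = 5 + 20·6 = 125, valid modulo lcm(20, 7) = 140: x ≡ 125 (mod 140).
Verify: 125 mod 4 = 1 ✓, 125 mod 5 = 0 ✓, 125 mod 7 = 6 ✓.

x ≡ 125 (mod 140).


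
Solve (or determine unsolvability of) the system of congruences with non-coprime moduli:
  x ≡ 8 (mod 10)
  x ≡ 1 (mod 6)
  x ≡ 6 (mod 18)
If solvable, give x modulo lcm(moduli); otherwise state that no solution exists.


Moduli 10, 6, 18 are not pairwise coprime, so CRT works modulo lcm(m_i) when all pairwise compatibility conditions hold.
Pairwise compatibility: gcd(m_i, m_j) must divide a_i - a_j for every pair.
Merge one congruence at a time:
  Start: x ≡ 8 (mod 10).
  Combine with x ≡ 1 (mod 6): gcd(10, 6) = 2, and 1 - 8 = -7 is NOT divisible by 2.
    ⇒ system is inconsistent (no integer solution).

No solution (the system is inconsistent).


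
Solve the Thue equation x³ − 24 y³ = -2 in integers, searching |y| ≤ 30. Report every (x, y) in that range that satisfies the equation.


The equation is x³ - 24y³ = -2. For fixed y, x³ = 24·y³ − 2, so a solution requires the RHS to be a perfect cube.
Strategy: iterate y from -30 to 30, compute RHS = 24·y³ − 2, and check whether it is a (positive or negative) perfect cube.
Check small values of y:
  y = 0: RHS = -2 is not a perfect cube.
  y = 1: RHS = 22 is not a perfect cube.
  y = -1: RHS = -26 is not a perfect cube.
  y = 2: RHS = 190 is not a perfect cube.
  y = -2: RHS = -194 is not a perfect cube.
  y = 3: RHS = 646 is not a perfect cube.
  y = -3: RHS = -650 is not a perfect cube.
Continuing the search up to |y| = 30 finds no solutions either.
No (x, y) in the scanned range satisfies the equation.

No integer solutions with |y| ≤ 30.


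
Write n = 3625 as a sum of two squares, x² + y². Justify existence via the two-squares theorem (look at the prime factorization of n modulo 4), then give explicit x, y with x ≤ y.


Step 1: Factor n = 3625 = 5^3 · 29.
Step 2: Check the mod-4 condition on each prime factor: 5 ≡ 1 (mod 4), exponent 3; 29 ≡ 1 (mod 4), exponent 1.
All primes ≡ 3 (mod 4) appear to even exponent (or don't appear), so by the two-squares theorem n IS expressible as a sum of two squares.
Step 3: Build a representation. Group n = k² · m with k = 5 and m = 5 · 29 = 145 (a product of primes ≡ 1 (mod 4)); a representation of m scales to one of n via (k·x)² + (k·y)² = k²(x² + y²). Each prime p ≡ 1 (mod 4) is itself a sum of two squares; find a² by testing p − a² for a perfect square:
  5: 5 − 1² = 4 = 2² ⇒ 5 = 1² + 2².
  29: 29 − 1² = 28, 29 − 2² = 25 = 5² ⇒ 29 = 2² + 5².
  Combine using the Brahmagupta–Fibonacci identity (a² + b²)(c² + d²) = (ac − bd)² + (ad + bc)² = (ac + bd)² + (ad − bc)²:
  5 · 29 = 145: from (1² + 2²)(2² + 5²), take (1·2 − 2·5, 1·5 + 2·2) = (2 − 10, 5 + 4) = (-8, 9); dropping signs (only squares matter) gives (8, 9); check 8² + 9² = 64 + 81 = 145 ✓.
  Scale by k = 5: (5·8, 5·9) = (40, 45).
Step 4: Order so x ≤ y and verify: 40² + 45² = 1600 + 2025 = 3625 = n. ✓

n = 3625 = 40² + 45² (one valid representation with x ≤ y).


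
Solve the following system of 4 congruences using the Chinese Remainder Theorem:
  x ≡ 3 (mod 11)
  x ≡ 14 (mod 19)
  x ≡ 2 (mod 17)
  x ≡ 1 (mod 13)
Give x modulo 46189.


Product of moduli M = 11 · 19 · 17 · 13 = 46189.
Merge one congruence at a time:
  Start: x ≡ 3 (mod 11).
  Combine with x ≡ 14 (mod 19); new modulus lcm = 209.
    Write x = 3 + 11·t and substitute into x ≡ 14 (mod 19): 11·t ≡ 14 − 3 = 11 (mod 19).
    The inverse of 11 mod 19 is 7 (since 11·7 = 77 = 4·19 + 1), so t ≡ 7·11 = 77 ≡ 1 (mod 19).
    Then x = 3 + 11·1 = 14, valid modulo lcm(11, 19) = 209: x ≡ 14 (mod 209).
  Combine with x ≡ 2 (mod 17); new modulus lcm = 3553.
    Write x = 14 + 209·t and substitute into x ≡ 2 (mod 17): 209·t ≡ 2 − 14 = -12 (mod 17).
    Reduce coefficients mod 17: 5·t ≡ 5 (mod 17).
    The inverse of 5 mod 17 is 7 (since 5·7 = 35 = 2·17 + 1), so t ≡ 7·5 = 35 ≡ 1 (mod 17).
    Then x = 14 + 209·1 = 223, valid modulo lcm(209, 17) = 3553: x ≡ 223 (mod 3553).
  Combine with x ≡ 1 (mod 13); new modulus lcm = 46189.
    Write x = 223 + 3553·t and substitute into x ≡ 1 (mod 13): 3553·t ≡ 1 − 223 = -222 (mod 13).
    Reduce coefficients mod 13: 4·t ≡ 12 (mod 13).
    The inverse of 4 mod 13 is 10 (since 4·10 = 40 = 3·13 + 1), so t ≡ 10·12 = 120 ≡ 3 (mod 13).
    Then x = 223 + 3553·3 = 10882, valid modulo lcm(3553, 13) = 46189: x ≡ 10882 (mod 46189).
Verify against each original: 10882 mod 11 = 3, 10882 mod 19 = 14, 10882 mod 17 = 2, 10882 mod 13 = 1.

x ≡ 10882 (mod 46189).


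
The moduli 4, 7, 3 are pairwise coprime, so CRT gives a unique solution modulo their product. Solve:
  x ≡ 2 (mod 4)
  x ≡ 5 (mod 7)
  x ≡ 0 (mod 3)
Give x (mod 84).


Moduli 4, 7, 3 are pairwise coprime; by CRT there is a unique solution modulo M = 4 · 7 · 3 = 84.
Solve pairwise, accumulating the modulus:
  Start with x ≡ 2 (mod 4).
  Combine with x ≡ 5 (mod 7): since gcd(4, 7) = 1, we get a unique residue mod 28.
    Write x = 2 + 4·t and substitute into x ≡ 5 (mod 7): 4·t ≡ 5 − 2 = 3 (mod 7).
    The inverse of 4 mod 7 is 2 (since 4·2 = 8 = 1·7 + 1), so t ≡ 2·3 = 6 ≡ 6 (mod 7).
    Then x = 2 + 4·6 = 26, valid modulo lcm(4, 7) = 28: x ≡ 26 (mod 28).
  Combine with x ≡ 0 (mod 3): since gcd(28, 3) = 1, we get a unique residue mod 84.
    Write x = 26 + 28·t and substitute into x ≡ 0 (mod 3): 28·t ≡ 0 − 26 = -26 (mod 3).
    Reduce coefficients mod 3: 1·t ≡ 1 (mod 3).
    So t ≡ 1 (mod 3).
    Then x = 26 + 28·1 = 54, valid modulo lcm(28, 3) = 84: x ≡ 54 (mod 84).
Verify: 54 mod 4 = 2 ✓, 54 mod 7 = 5 ✓, 54 mod 3 = 0 ✓.

x ≡ 54 (mod 84).


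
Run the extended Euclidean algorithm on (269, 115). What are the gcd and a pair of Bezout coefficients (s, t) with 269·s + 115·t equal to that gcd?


Euclidean algorithm on (269, 115) — divide until remainder is 0:
  269 = 2 · 115 + 39
  115 = 2 · 39 + 37
  39 = 1 · 37 + 2
  37 = 18 · 2 + 1
  2 = 2 · 1 + 0
gcd(269, 115) = 1.
Track Bezout coefficients alongside the remainders: start with r₀ = 269 = a·1 + b·0 (s = 1, t = 0) and r₁ = 115 = a·0 + b·1 (s = 0, t = 1); each new remainder r_{k+1} = r_{k-1} − q_k·r_k inherits s_{k+1} = s_{k-1} − q_k·s_k, t_{k+1} = t_{k-1} − q_k·t_k, so r_k = a·s_k + b·t_k at every step:
  q = 2: r = 39, s = 1 − 2·0 = 1, t = 0 − 2·1 = -2  (check: 269·1 + 115·(-2) = 39)
  q = 2: r = 37, s = 0 − 2·1 = -2, t = 1 − 2·(-2) = 5  (check: 269·(-2) + 115·5 = 37)
  q = 1: r = 2, s = 1 − 1·(-2) = 3, t = -2 − 1·5 = -7  (check: 269·3 + 115·(-7) = 2)
  q = 18: r = 1, s = -2 − 18·3 = -56, t = 5 − 18·(-7) = 131  (check: 269·(-56) + 115·131 = 1)
The row with r = 1 (the gcd) gives the Bezout coefficients s = -56, t = 131.
Result: 269 · (-56) + 115 · (131) = 1.

gcd(269, 115) = 1; s = -56, t = 131 (check: 269·(-56) + 115·131 = 1).


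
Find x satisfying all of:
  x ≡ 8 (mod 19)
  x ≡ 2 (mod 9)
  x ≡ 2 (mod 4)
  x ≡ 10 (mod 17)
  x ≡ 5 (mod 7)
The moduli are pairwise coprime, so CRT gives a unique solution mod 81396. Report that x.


Product of moduli M = 19 · 9 · 4 · 17 · 7 = 81396.
Merge one congruence at a time:
  Start: x ≡ 8 (mod 19).
  Combine with x ≡ 2 (mod 9); new modulus lcm = 171.
    Write x = 8 + 19·t and substitute into x ≡ 2 (mod 9): 19·t ≡ 2 − 8 = -6 (mod 9).
    Reduce coefficients mod 9: 1·t ≡ 3 (mod 9).
    So t ≡ 3 (mod 9).
    Then x = 8 + 19·3 = 65, valid modulo lcm(19, 9) = 171: x ≡ 65 (mod 171).
  Combine with x ≡ 2 (mod 4); new modulus lcm = 684.
    Write x = 65 + 171·t and substitute into x ≡ 2 (mod 4): 171·t ≡ 2 − 65 = -63 (mod 4).
    Reduce coefficients mod 4: 3·t ≡ 1 (mod 4).
    The inverse of 3 mod 4 is 3 (since 3·3 = 9 = 2·4 + 1), so t ≡ 3·1 = 3 ≡ 3 (mod 4).
    Then x = 65 + 171·3 = 578, valid modulo lcm(171, 4) = 684: x ≡ 578 (mod 684).
  Combine with x ≡ 10 (mod 17); new modulus lcm = 11628.
    Write x = 578 + 684·t and substitute into x ≡ 10 (mod 17): 684·t ≡ 10 − 578 = -568 (mod 17).
    Reduce coefficients mod 17: 4·t ≡ 10 (mod 17).
    The inverse of 4 mod 17 is 13 (since 4·13 = 52 = 3·17 + 1), so t ≡ 13·10 = 130 ≡ 11 (mod 17).
    Then x = 578 + 684·11 = 8102, valid modulo lcm(684, 17) = 11628: x ≡ 8102 (mod 11628).
  Combine with x ≡ 5 (mod 7); new modulus lcm = 81396.
    Write x = 8102 + 11628·t and substitute into x ≡ 5 (mod 7): 11628·t ≡ 5 − 8102 = -8097 (mod 7).
    Reduce coefficients mod 7: 1·t ≡ 2 (mod 7).
    So t ≡ 2 (mod 7).
    Then x = 8102 + 11628·2 = 31358, valid modulo lcm(11628, 7) = 81396: x ≡ 31358 (mod 81396).
Verify against each original: 31358 mod 19 = 8, 31358 mod 9 = 2, 31358 mod 4 = 2, 31358 mod 17 = 10, 31358 mod 7 = 5.

x ≡ 31358 (mod 81396).


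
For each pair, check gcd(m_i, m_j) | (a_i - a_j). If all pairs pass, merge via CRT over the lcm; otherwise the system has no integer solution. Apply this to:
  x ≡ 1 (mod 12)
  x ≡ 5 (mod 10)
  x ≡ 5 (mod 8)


Moduli 12, 10, 8 are not pairwise coprime, so CRT works modulo lcm(m_i) when all pairwise compatibility conditions hold.
Pairwise compatibility: gcd(m_i, m_j) must divide a_i - a_j for every pair.
Merge one congruence at a time:
  Start: x ≡ 1 (mod 12).
  Combine with x ≡ 5 (mod 10): gcd(12, 10) = 2; 5 - 1 = 4, which IS divisible by 2, so compatible.
    Write x = 1 + 12·t and substitute into x ≡ 5 (mod 10): 12·t ≡ 5 − 1 = 4 (mod 10).
    Divide the congruence (and modulus) by g = 2: 6·t ≡ 2 (mod 5).
    Reduce coefficients mod 5: 1·t ≡ 2 (mod 5).
    So t ≡ 2 (mod 5).
    Then x = 1 + 12·2 = 25, valid modulo lcm(12, 10) = 60: x ≡ 25 (mod 60).
  Combine with x ≡ 5 (mod 8): gcd(60, 8) = 4; 5 - 25 = -20, which IS divisible by 4, so compatible.
    Write x = 25 + 60·t and substitute into x ≡ 5 (mod 8): 60·t ≡ 5 − 25 = -20 (mod 8).
    Divide the congruence (and modulus) by g = 4: 15·t ≡ -5 (mod 2).
    Reduce coefficients mod 2: 1·t ≡ 1 (mod 2).
    So t ≡ 1 (mod 2).
    Then x = 25 + 60·1 = 85, valid modulo lcm(60, 8) = 120: x ≡ 85 (mod 120).
Verify: 85 mod 12 = 1, 85 mod 10 = 5, 85 mod 8 = 5.

x ≡ 85 (mod 120).


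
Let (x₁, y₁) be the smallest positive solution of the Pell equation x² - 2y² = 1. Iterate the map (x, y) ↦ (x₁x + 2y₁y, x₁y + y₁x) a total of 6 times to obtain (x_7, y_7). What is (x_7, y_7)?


Step 1: Find the fundamental solution (x₁, y₁) of x² - 2y² = 1.
  Expand √2 as a continued fraction. a₀ = ⌊√2⌋ = 1; iterate m_{k+1} = d_k·a_k − m_k, d_{k+1} = (2 − m_{k+1}²)/d_k, a_{k+1} = ⌊(a₀ + m_{k+1})/d_{k+1}⌋ (starting m₀ = 0, d₀ = 1), with convergents p_k = a_k·p_{k-1} + p_{k-2}, q_k = a_k·q_{k-1} + q_{k-2} (p₋₁ = 1, q₋₁ = 0):
  k = 0: a₀ = 1; p₀/q₀ = 1/1; p₀² − 2·q₀² = 1 − 2 = -1.
  k = 1: m = 1, d = 1, a = ⌊(1 + 1)/1⌋ = 2; p/q = (2·1 + 1)/(2·1 + 0) = 3/2; p² − 2·q² = 9 − 8 = 1.
  The first convergent with p² − 2·q² = 1 gives the fundamental solution (x₁, y₁) = (3, 2).
Step 2: Apply the recurrence (x_{n+1}, y_{n+1}) = (x₁x_n + 2y₁y_n, x₁y_n + y₁x_n) repeatedly.
  From (x_1, y_1) = (3, 2): x_2 = 3·3 + 2·2·2 = 17; y_2 = 3·2 + 2·3 = 12.
  From (x_2, y_2) = (17, 12): x_3 = 3·17 + 2·2·12 = 99; y_3 = 3·12 + 2·17 = 70.
  From (x_3, y_3) = (99, 70): x_4 = 3·99 + 2·2·70 = 577; y_4 = 3·70 + 2·99 = 408.
  From (x_4, y_4) = (577, 408): x_5 = 3·577 + 2·2·408 = 3363; y_5 = 3·408 + 2·577 = 2378.
  From (x_5, y_5) = (3363, 2378): x_6 = 3·3363 + 2·2·2378 = 19601; y_6 = 3·2378 + 2·3363 = 13860.
  From (x_6, y_6) = (19601, 13860): x_7 = 3·19601 + 2·2·13860 = 114243; y_7 = 3·13860 + 2·19601 = 80782.
Step 3: Verify x_7² - 2·y_7² = 13051463049 - 13051463048 = 1 (should be 1). ✓

(x_1, y_1) = (3, 2); (x_7, y_7) = (114243, 80782).


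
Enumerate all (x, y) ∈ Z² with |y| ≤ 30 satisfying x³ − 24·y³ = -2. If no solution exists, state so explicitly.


The equation is x³ - 24y³ = -2. For fixed y, x³ = 24·y³ − 2, so a solution requires the RHS to be a perfect cube.
Strategy: iterate y from -30 to 30, compute RHS = 24·y³ − 2, and check whether it is a (positive or negative) perfect cube.
Check small values of y:
  y = 0: RHS = -2 is not a perfect cube.
  y = 1: RHS = 22 is not a perfect cube.
  y = -1: RHS = -26 is not a perfect cube.
  y = 2: RHS = 190 is not a perfect cube.
  y = -2: RHS = -194 is not a perfect cube.
  y = 3: RHS = 646 is not a perfect cube.
  y = -3: RHS = -650 is not a perfect cube.
Continuing the search up to |y| = 30 finds no solutions either.
No (x, y) in the scanned range satisfies the equation.

No integer solutions with |y| ≤ 30.


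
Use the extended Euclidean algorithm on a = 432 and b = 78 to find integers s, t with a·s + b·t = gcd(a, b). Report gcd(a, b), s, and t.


Euclidean algorithm on (432, 78) — divide until remainder is 0:
  432 = 5 · 78 + 42
  78 = 1 · 42 + 36
  42 = 1 · 36 + 6
  36 = 6 · 6 + 0
gcd(432, 78) = 6.
Track Bezout coefficients alongside the remainders: start with r₀ = 432 = a·1 + b·0 (s = 1, t = 0) and r₁ = 78 = a·0 + b·1 (s = 0, t = 1); each new remainder r_{k+1} = r_{k-1} − q_k·r_k inherits s_{k+1} = s_{k-1} − q_k·s_k, t_{k+1} = t_{k-1} − q_k·t_k, so r_k = a·s_k + b·t_k at every step:
  q = 5: r = 42, s = 1 − 5·0 = 1, t = 0 − 5·1 = -5  (check: 432·1 + 78·(-5) = 42)
  q = 1: r = 36, s = 0 − 1·1 = -1, t = 1 − 1·(-5) = 6  (check: 432·(-1) + 78·6 = 36)
  q = 1: r = 6, s = 1 − 1·(-1) = 2, t = -5 − 1·6 = -11  (check: 432·2 + 78·(-11) = 6)
The row with r = 6 (the gcd) gives the Bezout coefficients s = 2, t = -11.
Result: 432 · (2) + 78 · (-11) = 6.

gcd(432, 78) = 6; s = 2, t = -11 (check: 432·2 + 78·(-11) = 6).


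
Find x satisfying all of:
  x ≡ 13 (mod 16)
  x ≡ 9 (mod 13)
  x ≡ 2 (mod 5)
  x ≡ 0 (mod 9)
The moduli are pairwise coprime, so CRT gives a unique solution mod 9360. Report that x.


Product of moduli M = 16 · 13 · 5 · 9 = 9360.
Merge one congruence at a time:
  Start: x ≡ 13 (mod 16).
  Combine with x ≡ 9 (mod 13); new modulus lcm = 208.
    Write x = 13 + 16·t and substitute into x ≡ 9 (mod 13): 16·t ≡ 9 − 13 = -4 (mod 13).
    Reduce coefficients mod 13: 3·t ≡ 9 (mod 13).
    The inverse of 3 mod 13 is 9 (since 3·9 = 27 = 2·13 + 1), so t ≡ 9·9 = 81 ≡ 3 (mod 13).
    Then x = 13 + 16·3 = 61, valid modulo lcm(16, 13) = 208: x ≡ 61 (mod 208).
  Combine with x ≡ 2 (mod 5); new modulus lcm = 1040.
    Write x = 61 + 208·t and substitute into x ≡ 2 (mod 5): 208·t ≡ 2 − 61 = -59 (mod 5).
    Reduce coefficients mod 5: 3·t ≡ 1 (mod 5).
    The inverse of 3 mod 5 is 2 (since 3·2 = 6 = 1·5 + 1), so t ≡ 2·1 = 2 ≡ 2 (mod 5).
    Then x = 61 + 208·2 = 477, valid modulo lcm(208, 5) = 1040: x ≡ 477 (mod 1040).
  Combine with x ≡ 0 (mod 9); new modulus lcm = 9360.
    Write x = 477 + 1040·t and substitute into x ≡ 0 (mod 9): 1040·t ≡ 0 − 477 = -477 (mod 9).
    Reduce coefficients mod 9: 5·t ≡ 0 (mod 9).
    The inverse of 5 mod 9 is 2 (since 5·2 = 10 = 1·9 + 1), so t ≡ 2·0 = 0 ≡ 0 (mod 9).
    Then x = 477 + 1040·0 = 477, valid modulo lcm(1040, 9) = 9360: x ≡ 477 (mod 9360).
Verify against each original: 477 mod 16 = 13, 477 mod 13 = 9, 477 mod 5 = 2, 477 mod 9 = 0.

x ≡ 477 (mod 9360).


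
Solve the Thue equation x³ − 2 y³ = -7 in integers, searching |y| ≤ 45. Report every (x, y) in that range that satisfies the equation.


The equation is x³ - 2y³ = -7. For fixed y, x³ = 2·y³ − 7, so a solution requires the RHS to be a perfect cube.
Strategy: iterate y from -45 to 45, compute RHS = 2·y³ − 7, and check whether it is a (positive or negative) perfect cube.
Check small values of y:
  y = 0: RHS = -7 is not a perfect cube.
  y = 1: RHS = -5 is not a perfect cube.
  y = -1: RHS = -9 is not a perfect cube.
  y = 2: RHS = 9 is not a perfect cube.
  y = -2: RHS = -23 is not a perfect cube.
  y = 3: RHS = 47 is not a perfect cube.
  y = -3: RHS = -61 is not a perfect cube.
Continuing the search up to |y| = 45 finds no solutions either.
No (x, y) in the scanned range satisfies the equation.

No integer solutions with |y| ≤ 45.


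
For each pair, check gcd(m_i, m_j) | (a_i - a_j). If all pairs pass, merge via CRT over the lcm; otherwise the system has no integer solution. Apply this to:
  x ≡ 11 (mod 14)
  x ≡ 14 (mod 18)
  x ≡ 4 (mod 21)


Moduli 14, 18, 21 are not pairwise coprime, so CRT works modulo lcm(m_i) when all pairwise compatibility conditions hold.
Pairwise compatibility: gcd(m_i, m_j) must divide a_i - a_j for every pair.
Merge one congruence at a time:
  Start: x ≡ 11 (mod 14).
  Combine with x ≡ 14 (mod 18): gcd(14, 18) = 2, and 14 - 11 = 3 is NOT divisible by 2.
    ⇒ system is inconsistent (no integer solution).

No solution (the system is inconsistent).


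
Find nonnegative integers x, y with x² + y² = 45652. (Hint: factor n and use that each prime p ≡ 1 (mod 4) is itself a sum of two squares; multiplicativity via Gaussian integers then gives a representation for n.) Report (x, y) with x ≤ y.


Step 1: Factor n = 45652 = 2^2 · 101 · 113.
Step 2: Check the mod-4 condition on each prime factor: 2 = 2 (special); 101 ≡ 1 (mod 4), exponent 1; 113 ≡ 1 (mod 4), exponent 1.
All primes ≡ 3 (mod 4) appear to even exponent (or don't appear), so by the two-squares theorem n IS expressible as a sum of two squares.
Step 3: Build a representation. Group n = k² · m with k = 2 and m = 101 · 113 = 11413 (a product of primes ≡ 1 (mod 4)); a representation of m scales to one of n via (k·x)² + (k·y)² = k²(x² + y²). Each prime p ≡ 1 (mod 4) is itself a sum of two squares; find a² by testing p − a² for a perfect square:
  101: 101 − 1² = 100 = 10² ⇒ 101 = 1² + 10².
  113: 113 − 1² = 112, 113 − 2² = 109, 113 − 3² = 104, 113 − 4² = 97, 113 − 5² = 88, 113 − 6² = 77, 113 − 7² = 64 = 8² ⇒ 113 = 7² + 8².
  Combine using the Brahmagupta–Fibonacci identity (a² + b²)(c² + d²) = (ac − bd)² + (ad + bc)² = (ac + bd)² + (ad − bc)²:
  101 · 113 = 11413: from (1² + 10²)(7² + 8²), take (1·7 − 10·8, 1·8 + 10·7) = (7 − 80, 8 + 70) = (-73, 78); dropping signs (only squares matter) gives (73, 78); check 73² + 78² = 5329 + 6084 = 11413 ✓.
  Scale by k = 2: (2·73, 2·78) = (146, 156).
Step 4: Order so x ≤ y and verify: 146² + 156² = 21316 + 24336 = 45652 = n. ✓

n = 45652 = 146² + 156² (one valid representation with x ≤ y).


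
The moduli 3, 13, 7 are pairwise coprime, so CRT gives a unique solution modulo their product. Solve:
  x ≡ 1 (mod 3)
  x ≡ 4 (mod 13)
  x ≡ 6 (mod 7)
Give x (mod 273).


Moduli 3, 13, 7 are pairwise coprime; by CRT there is a unique solution modulo M = 3 · 13 · 7 = 273.
Solve pairwise, accumulating the modulus:
  Start with x ≡ 1 (mod 3).
  Combine with x ≡ 4 (mod 13): since gcd(3, 13) = 1, we get a unique residue mod 39.
    Write x = 1 + 3·t and substitute into x ≡ 4 (mod 13): 3·t ≡ 4 − 1 = 3 (mod 13).
    The inverse of 3 mod 13 is 9 (since 3·9 = 27 = 2·13 + 1), so t ≡ 9·3 = 27 ≡ 1 (mod 13).
    Then x = 1 + 3·1 = 4, valid modulo lcm(3, 13) = 39: x ≡ 4 (mod 39).
  Combine with x ≡ 6 (mod 7): since gcd(39, 7) = 1, we get a unique residue mod 273.
    Write x = 4 + 39·t and substitute into x ≡ 6 (mod 7): 39·t ≡ 6 − 4 = 2 (mod 7).
    Reduce coefficients mod 7: 4·t ≡ 2 (mod 7).
    The inverse of 4 mod 7 is 2 (since 4·2 = 8 = 1·7 + 1), so t ≡ 2·2 = 4 ≡ 4 (mod 7).
    Then x = 4 + 39·4 = 160, valid modulo lcm(39, 7) = 273: x ≡ 160 (mod 273).
Verify: 160 mod 3 = 1 ✓, 160 mod 13 = 4 ✓, 160 mod 7 = 6 ✓.

x ≡ 160 (mod 273).


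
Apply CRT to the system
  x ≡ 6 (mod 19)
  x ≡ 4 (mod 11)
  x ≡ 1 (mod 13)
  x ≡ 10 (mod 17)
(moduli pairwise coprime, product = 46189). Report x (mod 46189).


Product of moduli M = 19 · 11 · 13 · 17 = 46189.
Merge one congruence at a time:
  Start: x ≡ 6 (mod 19).
  Combine with x ≡ 4 (mod 11); new modulus lcm = 209.
    Write x = 6 + 19·t and substitute into x ≡ 4 (mod 11): 19·t ≡ 4 − 6 = -2 (mod 11).
    Reduce coefficients mod 11: 8·t ≡ 9 (mod 11).
    The inverse of 8 mod 11 is 7 (since 8·7 = 56 = 5·11 + 1), so t ≡ 7·9 = 63 ≡ 8 (mod 11).
    Then x = 6 + 19·8 = 158, valid modulo lcm(19, 11) = 209: x ≡ 158 (mod 209).
  Combine with x ≡ 1 (mod 13); new modulus lcm = 2717.
    Write x = 158 + 209·t and substitute into x ≡ 1 (mod 13): 209·t ≡ 1 − 158 = -157 (mod 13).
    Reduce coefficients mod 13: 1·t ≡ 12 (mod 13).
    So t ≡ 12 (mod 13).
    Then x = 158 + 209·12 = 2666, valid modulo lcm(209, 13) = 2717: x ≡ 2666 (mod 2717).
  Combine with x ≡ 10 (mod 17); new modulus lcm = 46189.
    Write x = 2666 + 2717·t and substitute into x ≡ 10 (mod 17): 2717·t ≡ 10 − 2666 = -2656 (mod 17).
    Reduce coefficients mod 17: 14·t ≡ 13 (mod 17).
    The inverse of 14 mod 17 is 11 (since 14·11 = 154 = 9·17 + 1), so t ≡ 11·13 = 143 ≡ 7 (mod 17).
    Then x = 2666 + 2717·7 = 21685, valid modulo lcm(2717, 17) = 46189: x ≡ 21685 (mod 46189).
Verify against each original: 21685 mod 19 = 6, 21685 mod 11 = 4, 21685 mod 13 = 1, 21685 mod 17 = 10.

x ≡ 21685 (mod 46189).


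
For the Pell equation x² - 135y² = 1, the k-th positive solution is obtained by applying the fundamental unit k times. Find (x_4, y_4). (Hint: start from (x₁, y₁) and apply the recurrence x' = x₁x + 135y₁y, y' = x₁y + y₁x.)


Step 1: Find the fundamental solution (x₁, y₁) of x² - 135y² = 1.
  Expand √135 as a continued fraction. a₀ = ⌊√135⌋ = 11; iterate m_{k+1} = d_k·a_k − m_k, d_{k+1} = (135 − m_{k+1}²)/d_k, a_{k+1} = ⌊(a₀ + m_{k+1})/d_{k+1}⌋ (starting m₀ = 0, d₀ = 1), with convergents p_k = a_k·p_{k-1} + p_{k-2}, q_k = a_k·q_{k-1} + q_{k-2} (p₋₁ = 1, q₋₁ = 0):
  k = 0: a₀ = 11; p₀/q₀ = 11/1; p₀² − 135·q₀² = 121 − 135 = -14.
  k = 1: m = 11, d = 14, a = ⌊(11 + 11)/14⌋ = 1; p/q = (1·11 + 1)/(1·1 + 0) = 12/1; p² − 135·q² = 144 − 135 = 9.
  k = 2: m = 3, d = 9, a = ⌊(11 + 3)/9⌋ = 1; p/q = (1·12 + 11)/(1·1 + 1) = 23/2; p² − 135·q² = 529 − 540 = -11.
  k = 3: m = 6, d = 11, a = ⌊(11 + 6)/11⌋ = 1; p/q = (1·23 + 12)/(1·2 + 1) = 35/3; p² − 135·q² = 1225 − 1215 = 10.
  k = 4: m = 5, d = 10, a = ⌊(11 + 5)/10⌋ = 1; p/q = (1·35 + 23)/(1·3 + 2) = 58/5; p² − 135·q² = 3364 − 3375 = -11.
  k = 5: m = 5, d = 11, a = ⌊(11 + 5)/11⌋ = 1; p/q = (1·58 + 35)/(1·5 + 3) = 93/8; p² − 135·q² = 8649 − 8640 = 9.
  k = 6: m = 6, d = 9, a = ⌊(11 + 6)/9⌋ = 1; p/q = (1·93 + 58)/(1·8 + 5) = 151/13; p² − 135·q² = 22801 − 22815 = -14.
  k = 7: m = 3, d = 14, a = ⌊(11 + 3)/14⌋ = 1; p/q = (1·151 + 93)/(1·13 + 8) = 244/21; p² − 135·q² = 59536 − 59535 = 1.
  The first convergent with p² − 135·q² = 1 gives the fundamental solution (x₁, y₁) = (244, 21).
Step 2: Apply the recurrence (x_{n+1}, y_{n+1}) = (x₁x_n + 135y₁y_n, x₁y_n + y₁x_n) repeatedly.
  From (x_1, y_1) = (244, 21): x_2 = 244·244 + 135·21·21 = 119071; y_2 = 244·21 + 21·244 = 10248.
  From (x_2, y_2) = (119071, 10248): x_3 = 244·119071 + 135·21·10248 = 58106404; y_3 = 244·10248 + 21·119071 = 5001003.
  From (x_3, y_3) = (58106404, 5001003): x_4 = 244·58106404 + 135·21·5001003 = 28355806081; y_4 = 244·5001003 + 21·58106404 = 2440479216.
Step 3: Verify x_4² - 135·y_4² = 804051738503276578561 - 804051738503276578560 = 1 (should be 1). ✓

(x_1, y_1) = (244, 21); (x_4, y_4) = (28355806081, 2440479216).


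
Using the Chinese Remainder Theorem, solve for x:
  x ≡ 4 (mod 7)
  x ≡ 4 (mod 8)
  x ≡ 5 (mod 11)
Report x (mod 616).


Moduli 7, 8, 11 are pairwise coprime; by CRT there is a unique solution modulo M = 7 · 8 · 11 = 616.
Solve pairwise, accumulating the modulus:
  Start with x ≡ 4 (mod 7).
  Combine with x ≡ 4 (mod 8): since gcd(7, 8) = 1, we get a unique residue mod 56.
    Write x = 4 + 7·t and substitute into x ≡ 4 (mod 8): 7·t ≡ 4 − 4 = 0 (mod 8).
    The inverse of 7 mod 8 is 7 (since 7·7 = 49 = 6·8 + 1), so t ≡ 7·0 = 0 ≡ 0 (mod 8).
    Then x = 4 + 7·0 = 4, valid modulo lcm(7, 8) = 56: x ≡ 4 (mod 56).
  Combine with x ≡ 5 (mod 11): since gcd(56, 11) = 1, we get a unique residue mod 616.
    Write x = 4 + 56·t and substitute into x ≡ 5 (mod 11): 56·t ≡ 5 − 4 = 1 (mod 11).
    Reduce coefficients mod 11: 1·t ≡ 1 (mod 11).
    So t ≡ 1 (mod 11).
    Then x = 4 + 56·1 = 60, valid modulo lcm(56, 11) = 616: x ≡ 60 (mod 616).
Verify: 60 mod 7 = 4 ✓, 60 mod 8 = 4 ✓, 60 mod 11 = 5 ✓.

x ≡ 60 (mod 616).


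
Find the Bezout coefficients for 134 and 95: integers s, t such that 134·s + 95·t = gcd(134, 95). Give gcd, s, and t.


Euclidean algorithm on (134, 95) — divide until remainder is 0:
  134 = 1 · 95 + 39
  95 = 2 · 39 + 17
  39 = 2 · 17 + 5
  17 = 3 · 5 + 2
  5 = 2 · 2 + 1
  2 = 2 · 1 + 0
gcd(134, 95) = 1.
Track Bezout coefficients alongside the remainders: start with r₀ = 134 = a·1 + b·0 (s = 1, t = 0) and r₁ = 95 = a·0 + b·1 (s = 0, t = 1); each new remainder r_{k+1} = r_{k-1} − q_k·r_k inherits s_{k+1} = s_{k-1} − q_k·s_k, t_{k+1} = t_{k-1} − q_k·t_k, so r_k = a·s_k + b·t_k at every step:
  q = 1: r = 39, s = 1 − 1·0 = 1, t = 0 − 1·1 = -1  (check: 134·1 + 95·(-1) = 39)
  q = 2: r = 17, s = 0 − 2·1 = -2, t = 1 − 2·(-1) = 3  (check: 134·(-2) + 95·3 = 17)
  q = 2: r = 5, s = 1 − 2·(-2) = 5, t = -1 − 2·3 = -7  (check: 134·5 + 95·(-7) = 5)
  q = 3: r = 2, s = -2 − 3·5 = -17, t = 3 − 3·(-7) = 24  (check: 134·(-17) + 95·24 = 2)
  q = 2: r = 1, s = 5 − 2·(-17) = 39, t = -7 − 2·24 = -55  (check: 134·39 + 95·(-55) = 1)
The row with r = 1 (the gcd) gives the Bezout coefficients s = 39, t = -55.
Result: 134 · (39) + 95 · (-55) = 1.

gcd(134, 95) = 1; s = 39, t = -55 (check: 134·39 + 95·(-55) = 1).


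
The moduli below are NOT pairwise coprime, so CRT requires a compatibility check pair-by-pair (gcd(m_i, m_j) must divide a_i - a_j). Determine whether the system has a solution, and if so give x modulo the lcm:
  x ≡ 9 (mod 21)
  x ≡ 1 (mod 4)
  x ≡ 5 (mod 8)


Moduli 21, 4, 8 are not pairwise coprime, so CRT works modulo lcm(m_i) when all pairwise compatibility conditions hold.
Pairwise compatibility: gcd(m_i, m_j) must divide a_i - a_j for every pair.
Merge one congruence at a time:
  Start: x ≡ 9 (mod 21).
  Combine with x ≡ 1 (mod 4): gcd(21, 4) = 1; 1 - 9 = -8, which IS divisible by 1, so compatible.
    Write x = 9 + 21·t and substitute into x ≡ 1 (mod 4): 21·t ≡ 1 − 9 = -8 (mod 4).
    Reduce coefficients mod 4: 1·t ≡ 0 (mod 4).
    So t ≡ 0 (mod 4).
    Then x = 9 + 21·0 = 9, valid modulo lcm(21, 4) = 84: x ≡ 9 (mod 84).
  Combine with x ≡ 5 (mod 8): gcd(84, 8) = 4; 5 - 9 = -4, which IS divisible by 4, so compatible.
    Write x = 9 + 84·t and substitute into x ≡ 5 (mod 8): 84·t ≡ 5 − 9 = -4 (mod 8).
    Divide the congruence (and modulus) by g = 4: 21·t ≡ -1 (mod 2).
    Reduce coefficients mod 2: 1·t ≡ 1 (mod 2).
    So t ≡ 1 (mod 2).
    Then x = 9 + 84·1 = 93, valid modulo lcm(84, 8) = 168: x ≡ 93 (mod 168).
Verify: 93 mod 21 = 9, 93 mod 4 = 1, 93 mod 8 = 5.

x ≡ 93 (mod 168).
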